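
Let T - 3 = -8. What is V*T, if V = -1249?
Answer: 6245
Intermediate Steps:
T = -5 (T = 3 - 8 = -5)
V*T = -1249*(-5) = 6245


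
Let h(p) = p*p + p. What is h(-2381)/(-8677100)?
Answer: -283339/433855 ≈ -0.65307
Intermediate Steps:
h(p) = p + p**2 (h(p) = p**2 + p = p + p**2)
h(-2381)/(-8677100) = -2381*(1 - 2381)/(-8677100) = -2381*(-2380)*(-1/8677100) = 5666780*(-1/8677100) = -283339/433855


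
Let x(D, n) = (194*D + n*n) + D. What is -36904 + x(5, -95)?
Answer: -26904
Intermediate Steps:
x(D, n) = n**2 + 195*D (x(D, n) = (194*D + n**2) + D = (n**2 + 194*D) + D = n**2 + 195*D)
-36904 + x(5, -95) = -36904 + ((-95)**2 + 195*5) = -36904 + (9025 + 975) = -36904 + 10000 = -26904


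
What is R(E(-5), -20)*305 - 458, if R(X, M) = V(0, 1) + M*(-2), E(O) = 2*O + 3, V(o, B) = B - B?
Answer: 11742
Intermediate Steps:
V(o, B) = 0
E(O) = 3 + 2*O
R(X, M) = -2*M (R(X, M) = 0 + M*(-2) = 0 - 2*M = -2*M)
R(E(-5), -20)*305 - 458 = -2*(-20)*305 - 458 = 40*305 - 458 = 12200 - 458 = 11742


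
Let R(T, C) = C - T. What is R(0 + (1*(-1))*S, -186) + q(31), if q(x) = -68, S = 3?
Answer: -251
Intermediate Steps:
R(0 + (1*(-1))*S, -186) + q(31) = (-186 - (0 + (1*(-1))*3)) - 68 = (-186 - (0 - 1*3)) - 68 = (-186 - (0 - 3)) - 68 = (-186 - 1*(-3)) - 68 = (-186 + 3) - 68 = -183 - 68 = -251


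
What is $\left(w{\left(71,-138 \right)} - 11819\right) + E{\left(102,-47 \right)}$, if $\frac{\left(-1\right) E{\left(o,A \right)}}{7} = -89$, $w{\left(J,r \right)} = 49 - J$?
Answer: $-11218$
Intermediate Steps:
$E{\left(o,A \right)} = 623$ ($E{\left(o,A \right)} = \left(-7\right) \left(-89\right) = 623$)
$\left(w{\left(71,-138 \right)} - 11819\right) + E{\left(102,-47 \right)} = \left(\left(49 - 71\right) - 11819\right) + 623 = \left(-22 - 11819\right) + 623 = -11841 + 623 = -11218$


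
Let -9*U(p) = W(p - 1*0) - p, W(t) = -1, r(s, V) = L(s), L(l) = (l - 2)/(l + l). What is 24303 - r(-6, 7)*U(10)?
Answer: 656159/27 ≈ 24302.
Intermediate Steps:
L(l) = (-2 + l)/(2*l) (L(l) = (-2 + l)/((2*l)) = (-2 + l)*(1/(2*l)) = (-2 + l)/(2*l))
r(s, V) = (-2 + s)/(2*s)
U(p) = ⅑ + p/9 (U(p) = -(-1 - p)/9 = ⅑ + p/9)
24303 - r(-6, 7)*U(10) = 24303 - (½)*(-2 - 6)/(-6)*(⅑ + (⅑)*10) = 24303 - (½)*(-⅙)*(-8)*(⅑ + 10/9) = 24303 - 2*11/(3*9) = 24303 - 1*22/27 = 24303 - 22/27 = 656159/27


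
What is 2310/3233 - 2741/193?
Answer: -8415823/623969 ≈ -13.488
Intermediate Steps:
2310/3233 - 2741/193 = -8415823/623969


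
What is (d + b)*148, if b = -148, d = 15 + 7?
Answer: -18648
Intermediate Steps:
d = 22
(d + b)*148 = (22 - 148)*148 = -126*148 = -18648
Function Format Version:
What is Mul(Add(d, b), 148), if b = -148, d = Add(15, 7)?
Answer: -18648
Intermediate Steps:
d = 22
Mul(Add(d, b), 148) = Mul(Add(22, -148), 148) = Mul(-126, 148) = -18648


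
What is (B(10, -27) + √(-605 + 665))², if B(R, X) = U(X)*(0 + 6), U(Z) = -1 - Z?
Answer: 24396 + 624*√15 ≈ 26813.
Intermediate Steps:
B(R, X) = -6 - 6*X (B(R, X) = (-1 - X)*(0 + 6) = (-1 - X)*6 = -6 - 6*X)
(B(10, -27) + √(-605 + 665))² = ((-6 - 6*(-27)) + √(-605 + 665))² = ((-6 + 162) + √60)² = (156 + 2*√15)²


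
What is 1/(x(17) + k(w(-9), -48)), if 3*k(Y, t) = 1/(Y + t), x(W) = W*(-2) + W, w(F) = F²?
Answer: -99/1682 ≈ -0.058859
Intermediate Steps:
x(W) = -W (x(W) = -2*W + W = -W)
k(Y, t) = 1/(3*(Y + t))
1/(x(17) + k(w(-9), -48)) = 1/(-1*17 + 1/(3*((-9)² - 48))) = 1/(-17 + 1/(3*(81 - 48))) = 1/(-17 + (⅓)/33) = 1/(-17 + (⅓)*(1/33)) = 1/(-17 + 1/99) = 1/(-1682/99) = -99/1682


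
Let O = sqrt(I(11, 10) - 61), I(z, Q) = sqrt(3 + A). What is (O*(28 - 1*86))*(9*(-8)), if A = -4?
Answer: 4176*sqrt(-61 + I) ≈ 267.33 + 32617.0*I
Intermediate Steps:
I(z, Q) = I (I(z, Q) = sqrt(3 - 4) = sqrt(-1) = I)
O = sqrt(-61 + I) (O = sqrt(I - 61) = sqrt(-61 + I) ≈ 0.06402 + 7.8105*I)
(O*(28 - 1*86))*(9*(-8)) = (sqrt(-61 + I)*(28 - 1*86))*(9*(-8)) = (sqrt(-61 + I)*(28 - 86))*(-72) = (sqrt(-61 + I)*(-58))*(-72) = -58*sqrt(-61 + I)*(-72) = 4176*sqrt(-61 + I)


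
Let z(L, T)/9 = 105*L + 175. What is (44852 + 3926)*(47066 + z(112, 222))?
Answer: 7535274218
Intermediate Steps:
z(L, T) = 1575 + 945*L (z(L, T) = 9*(105*L + 175) = 9*(175 + 105*L) = 1575 + 945*L)
(44852 + 3926)*(47066 + z(112, 222)) = (44852 + 3926)*(47066 + (1575 + 945*112)) = 48778*(47066 + (1575 + 105840)) = 48778*(47066 + 107415) = 48778*154481 = 7535274218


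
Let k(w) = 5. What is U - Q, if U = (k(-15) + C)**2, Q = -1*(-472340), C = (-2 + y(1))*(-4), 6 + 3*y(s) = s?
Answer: -4247579/9 ≈ -4.7195e+5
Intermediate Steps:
y(s) = -2 + s/3
C = 44/3 (C = (-2 + (-2 + (1/3)*1))*(-4) = (-2 + (-2 + 1/3))*(-4) = (-2 - 5/3)*(-4) = -11/3*(-4) = 44/3 ≈ 14.667)
Q = 472340
U = 3481/9 (U = (5 + 44/3)**2 = (59/3)**2 = 3481/9 ≈ 386.78)
U - Q = 3481/9 - 1*472340 = 3481/9 - 472340 = -4247579/9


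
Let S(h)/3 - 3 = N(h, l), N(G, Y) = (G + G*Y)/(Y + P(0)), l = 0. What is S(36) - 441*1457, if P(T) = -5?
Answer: -3212748/5 ≈ -6.4255e+5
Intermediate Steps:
N(G, Y) = (G + G*Y)/(-5 + Y) (N(G, Y) = (G + G*Y)/(Y - 5) = (G + G*Y)/(-5 + Y))
S(h) = 9 - 3*h/5 (S(h) = 9 + 3*(h*(1 + 0)/(-5 + 0)) = 9 + 3*(h*1/(-5)) = 9 + 3*(h*(-⅕)*1) = 9 + 3*(-h/5) = 9 - 3*h/5)
S(36) - 441*1457 = (9 - ⅗*36) - 441*1457 = (9 - 108/5) - 642537 = -63/5 - 642537 = -3212748/5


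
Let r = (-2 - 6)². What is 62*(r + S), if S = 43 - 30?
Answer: 4774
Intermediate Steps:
S = 13
r = 64 (r = (-8)² = 64)
62*(r + S) = 62*(64 + 13) = 62*77 = 4774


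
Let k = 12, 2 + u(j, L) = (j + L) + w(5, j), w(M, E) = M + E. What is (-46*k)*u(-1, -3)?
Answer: 1104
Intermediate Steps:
w(M, E) = E + M
u(j, L) = 3 + L + 2*j (u(j, L) = -2 + ((j + L) + (j + 5)) = -2 + ((L + j) + (5 + j)) = -2 + (5 + L + 2*j) = 3 + L + 2*j)
(-46*k)*u(-1, -3) = (-46*12)*(3 - 3 + 2*(-1)) = -552*(3 - 3 - 2) = -552*(-2) = 1104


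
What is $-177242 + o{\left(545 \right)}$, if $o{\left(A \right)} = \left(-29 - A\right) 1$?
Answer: $-177816$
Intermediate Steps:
$o{\left(A \right)} = -29 - A$
$-177242 + o{\left(545 \right)} = -177242 - 574 = -177816$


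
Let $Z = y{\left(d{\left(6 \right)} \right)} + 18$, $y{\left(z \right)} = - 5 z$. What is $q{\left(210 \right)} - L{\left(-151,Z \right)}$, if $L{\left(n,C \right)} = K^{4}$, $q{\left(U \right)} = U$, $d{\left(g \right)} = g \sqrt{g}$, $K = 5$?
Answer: $-415$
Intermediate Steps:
$d{\left(g \right)} = g^{\frac{3}{2}}$
$Z = 18 - 30 \sqrt{6}$ ($Z = - 5 \cdot 6^{\frac{3}{2}} + 18 = - 5 \cdot 6 \sqrt{6} + 18 = - 30 \sqrt{6} + 18 = 18 - 30 \sqrt{6} \approx -55.485$)
$L{\left(n,C \right)} = 625$ ($L{\left(n,C \right)} = 5^{4} = 625$)
$q{\left(210 \right)} - L{\left(-151,Z \right)} = 210 - 625 = -415$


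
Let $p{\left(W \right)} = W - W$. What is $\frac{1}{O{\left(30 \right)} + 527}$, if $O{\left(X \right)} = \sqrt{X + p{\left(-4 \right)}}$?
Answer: $\frac{527}{277699} - \frac{\sqrt{30}}{277699} \approx 0.001878$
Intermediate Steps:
$p{\left(W \right)} = 0$
$O{\left(X \right)} = \sqrt{X}$ ($O{\left(X \right)} = \sqrt{X + 0} = \sqrt{X}$)
$\frac{1}{O{\left(30 \right)} + 527} = \frac{1}{\sqrt{30} + 527} = \frac{1}{527 + \sqrt{30}}$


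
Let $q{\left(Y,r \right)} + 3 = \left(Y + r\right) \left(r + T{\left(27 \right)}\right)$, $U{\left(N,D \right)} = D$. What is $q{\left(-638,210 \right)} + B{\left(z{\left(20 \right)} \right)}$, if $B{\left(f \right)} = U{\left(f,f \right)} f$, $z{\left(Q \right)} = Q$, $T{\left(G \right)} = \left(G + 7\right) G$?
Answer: $-482387$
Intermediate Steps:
$T{\left(G \right)} = G \left(7 + G\right)$ ($T{\left(G \right)} = \left(7 + G\right) G = G \left(7 + G\right)$)
$B{\left(f \right)} = f^{2}$ ($B{\left(f \right)} = f f = f^{2}$)
$q{\left(Y,r \right)} = -3 + \left(918 + r\right) \left(Y + r\right)$ ($q{\left(Y,r \right)} = -3 + \left(Y + r\right) \left(r + 27 \left(7 + 27\right)\right) = -3 + \left(Y + r\right) \left(r + 27 \cdot 34\right) = -3 + \left(Y + r\right) \left(r + 918\right) = -3 + \left(Y + r\right) \left(918 + r\right) = -3 + \left(918 + r\right) \left(Y + r\right)$)
$q{\left(-638,210 \right)} + B{\left(z{\left(20 \right)} \right)} = \left(-3 + 210^{2} + 918 \left(-638\right) + 918 \cdot 210 - 133980\right) + 20^{2} = \left(-3 + 44100 - 585684 + 192780 - 133980\right) + 400 = -482787 + 400 = -482387$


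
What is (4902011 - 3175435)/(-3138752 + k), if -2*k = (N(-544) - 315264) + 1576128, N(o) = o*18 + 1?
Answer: -58528/127603 ≈ -0.45867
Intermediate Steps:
N(o) = 1 + 18*o (N(o) = 18*o + 1 = 1 + 18*o)
k = -1251073/2 (k = -(((1 + 18*(-544)) - 315264) + 1576128)/2 = -(((1 - 9792) - 315264) + 1576128)/2 = -((-9791 - 315264) + 1576128)/2 = -(-325055 + 1576128)/2 = -1/2*1251073 = -1251073/2 ≈ -6.2554e+5)
(4902011 - 3175435)/(-3138752 + k) = (4902011 - 3175435)/(-3138752 - 1251073/2) = 1726576/(-7528577/2) = 1726576*(-2/7528577) = -58528/127603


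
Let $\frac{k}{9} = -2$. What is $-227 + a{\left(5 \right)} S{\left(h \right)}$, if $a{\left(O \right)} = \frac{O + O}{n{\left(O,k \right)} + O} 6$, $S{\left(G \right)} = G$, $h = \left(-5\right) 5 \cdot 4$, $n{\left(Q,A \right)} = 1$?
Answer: $-1227$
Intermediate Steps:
$k = -18$ ($k = 9 \left(-2\right) = -18$)
$h = -100$ ($h = \left(-25\right) 4 = -100$)
$a{\left(O \right)} = \frac{12 O}{1 + O}$ ($a{\left(O \right)} = \frac{O + O}{1 + O} 6 = \frac{2 O}{1 + O} 6 = \frac{12 O}{1 + O}$)
$-227 + a{\left(5 \right)} S{\left(h \right)} = -227 + 12 \cdot 5 \frac{1}{1 + 5} \left(-100\right) = -227 + 12 \cdot 5 \cdot \frac{1}{6} \left(-100\right) = -227 + 10 \left(-100\right) = -227 - 1000 = -1227$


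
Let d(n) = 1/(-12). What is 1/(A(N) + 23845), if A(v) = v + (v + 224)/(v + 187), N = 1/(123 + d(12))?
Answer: 406859575/9702057233619 ≈ 4.1935e-5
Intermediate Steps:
d(n) = -1/12
N = 12/1475 (N = 1/(123 - 1/12) = 1/(1475/12) = 12/1475 ≈ 0.0081356)
A(v) = v + (224 + v)/(187 + v)
1/(A(N) + 23845) = 1/((224 + (12/1475)**2 + 188*(12/1475))/(187 + 12/1475) + 23845) = 1/((224 + 144/2175625 + 2256/1475)/(275837/1475) + 23845) = 1/((1475/275837)*(490667744/2175625) + 23845) = 1/(490667744/406859575 + 23845) = 1/(9702057233619/406859575) = 406859575/9702057233619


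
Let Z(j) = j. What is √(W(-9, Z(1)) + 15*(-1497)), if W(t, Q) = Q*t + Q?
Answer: I*√22463 ≈ 149.88*I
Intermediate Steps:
W(t, Q) = Q + Q*t
√(W(-9, Z(1)) + 15*(-1497)) = √(1*(1 - 9) + 15*(-1497)) = √(1*(-8) - 22455) = √(-8 - 22455) = √(-22463) = I*√22463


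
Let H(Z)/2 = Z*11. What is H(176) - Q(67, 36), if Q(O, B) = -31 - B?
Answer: 3939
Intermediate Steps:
H(Z) = 22*Z (H(Z) = 2*(Z*11) = 2*(11*Z) = 22*Z)
H(176) - Q(67, 36) = 22*176 - (-31 - 1*36) = 3872 - (-31 - 36) = 3872 - 1*(-67) = 3872 + 67 = 3939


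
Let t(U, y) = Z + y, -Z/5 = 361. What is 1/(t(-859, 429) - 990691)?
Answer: -1/992067 ≈ -1.0080e-6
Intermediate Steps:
Z = -1805 (Z = -5*361 = -1805)
t(U, y) = -1805 + y
1/(t(-859, 429) - 990691) = 1/((-1805 + 429) - 990691) = 1/(-1376 - 990691) = 1/(-992067) = -1/992067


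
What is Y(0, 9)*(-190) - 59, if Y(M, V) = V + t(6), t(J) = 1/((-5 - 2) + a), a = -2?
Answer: -15731/9 ≈ -1747.9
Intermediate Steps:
t(J) = -⅑ (t(J) = 1/((-5 - 2) - 2) = 1/(-7 - 2) = 1/(-9) = -⅑)
Y(M, V) = -⅑ + V (Y(M, V) = V - ⅑ = -⅑ + V)
Y(0, 9)*(-190) - 59 = (-⅑ + 9)*(-190) - 59 = (80/9)*(-190) - 59 = -15200/9 - 59 = -15731/9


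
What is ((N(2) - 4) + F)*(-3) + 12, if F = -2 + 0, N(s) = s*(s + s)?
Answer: 6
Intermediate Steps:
N(s) = 2*s² (N(s) = s*(2*s) = 2*s²)
F = -2
((N(2) - 4) + F)*(-3) + 12 = ((2*2² - 4) - 2)*(-3) + 12 = ((2*4 - 4) - 2)*(-3) + 12 = ((8 - 4) - 2)*(-3) + 12 = (4 - 2)*(-3) + 12 = 2*(-3) + 12 = -6 + 12 = 6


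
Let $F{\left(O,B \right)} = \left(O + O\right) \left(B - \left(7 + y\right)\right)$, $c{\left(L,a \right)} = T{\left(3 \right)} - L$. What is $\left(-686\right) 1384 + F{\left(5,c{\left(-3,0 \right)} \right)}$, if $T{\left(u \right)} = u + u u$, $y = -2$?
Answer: $-949324$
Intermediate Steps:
$T{\left(u \right)} = u + u^{2}$
$c{\left(L,a \right)} = 12 - L$ ($c{\left(L,a \right)} = 3 \left(1 + 3\right) - L = 3 \cdot 4 - L = 12 - L$)
$F{\left(O,B \right)} = 2 O \left(-5 + B\right)$ ($F{\left(O,B \right)} = \left(O + O\right) \left(B - 5\right) = 2 O \left(B + \left(-7 + 2\right)\right) = 2 O \left(B - 5\right) = 2 O \left(-5 + B\right)$)
$\left(-686\right) 1384 + F{\left(5,c{\left(-3,0 \right)} \right)} = \left(-686\right) 1384 + 2 \cdot 5 \left(-5 + \left(12 - -3\right)\right) = -949424 + 2 \cdot 5 \left(-5 + \left(12 + 3\right)\right) = -949424 + 2 \cdot 5 \left(-5 + 15\right) = -949424 + 2 \cdot 5 \cdot 10 = -949424 + 100 = -949324$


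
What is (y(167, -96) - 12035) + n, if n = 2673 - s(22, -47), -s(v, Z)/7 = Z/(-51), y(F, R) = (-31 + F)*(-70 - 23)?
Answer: -1122181/51 ≈ -22004.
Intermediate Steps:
y(F, R) = 2883 - 93*F (y(F, R) = (-31 + F)*(-93) = 2883 - 93*F)
s(v, Z) = 7*Z/51 (s(v, Z) = -7*Z/(-51) = -7*Z*(-1)/51 = -(-7)*Z/51 = 7*Z/51)
n = 136652/51 (n = 2673 - 7*(-47)/51 = 2673 - 1*(-329/51) = 2673 + 329/51 = 136652/51 ≈ 2679.4)
(y(167, -96) - 12035) + n = ((2883 - 93*167) - 12035) + 136652/51 = ((2883 - 15531) - 12035) + 136652/51 = (-12648 - 12035) + 136652/51 = -24683 + 136652/51 = -1122181/51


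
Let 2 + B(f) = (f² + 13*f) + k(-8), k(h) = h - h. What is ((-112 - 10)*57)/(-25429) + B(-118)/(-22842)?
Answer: -78085592/290424609 ≈ -0.26887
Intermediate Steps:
k(h) = 0
B(f) = -2 + f² + 13*f (B(f) = -2 + ((f² + 13*f) + 0) = -2 + (f² + 13*f) = -2 + f² + 13*f)
((-112 - 10)*57)/(-25429) + B(-118)/(-22842) = ((-112 - 10)*57)/(-25429) + (-2 + (-118)² + 13*(-118))/(-22842) = -122*57*(-1/25429) + (-2 + 13924 - 1534)*(-1/22842) = -6954*(-1/25429) + 12388*(-1/22842) = 6954/25429 - 6194/11421 = -78085592/290424609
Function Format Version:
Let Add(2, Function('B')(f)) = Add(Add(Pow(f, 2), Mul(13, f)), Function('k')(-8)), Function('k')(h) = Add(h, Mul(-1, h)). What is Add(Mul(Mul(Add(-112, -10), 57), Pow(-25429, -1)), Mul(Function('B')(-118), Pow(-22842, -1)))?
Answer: Rational(-78085592, 290424609) ≈ -0.26887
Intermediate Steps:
Function('k')(h) = 0
Function('B')(f) = Add(-2, Pow(f, 2), Mul(13, f)) (Function('B')(f) = Add(-2, Add(Add(Pow(f, 2), Mul(13, f)), 0)) = Add(-2, Add(Pow(f, 2), Mul(13, f))) = Add(-2, Pow(f, 2), Mul(13, f)))
Add(Mul(Mul(Add(-112, -10), 57), Pow(-25429, -1)), Mul(Function('B')(-118), Pow(-22842, -1))) = Add(Mul(Mul(Add(-112, -10), 57), Pow(-25429, -1)), Mul(Add(-2, Pow(-118, 2), Mul(13, -118)), Pow(-22842, -1))) = Add(Mul(Mul(-122, 57), Rational(-1, 25429)), Mul(Add(-2, 13924, -1534), Rational(-1, 22842))) = Add(Mul(-6954, Rational(-1, 25429)), Mul(12388, Rational(-1, 22842))) = Add(Rational(6954, 25429), Rational(-6194, 11421)) = Rational(-78085592, 290424609)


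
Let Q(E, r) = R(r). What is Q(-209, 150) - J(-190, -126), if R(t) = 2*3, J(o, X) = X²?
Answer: -15870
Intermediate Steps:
R(t) = 6
Q(E, r) = 6
Q(-209, 150) - J(-190, -126) = 6 - 1*(-126)² = 6 - 1*15876 = 6 - 15876 = -15870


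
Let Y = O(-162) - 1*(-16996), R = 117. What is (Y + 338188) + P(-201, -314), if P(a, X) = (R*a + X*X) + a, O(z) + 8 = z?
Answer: 429892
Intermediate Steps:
O(z) = -8 + z
P(a, X) = X**2 + 118*a (P(a, X) = (117*a + X*X) + a = (117*a + X**2) + a = (X**2 + 117*a) + a = X**2 + 118*a)
Y = 16826 (Y = (-8 - 162) - 1*(-16996) = -170 + 16996 = 16826)
(Y + 338188) + P(-201, -314) = (16826 + 338188) + ((-314)**2 + 118*(-201)) = 355014 + (98596 - 23718) = 355014 + 74878 = 429892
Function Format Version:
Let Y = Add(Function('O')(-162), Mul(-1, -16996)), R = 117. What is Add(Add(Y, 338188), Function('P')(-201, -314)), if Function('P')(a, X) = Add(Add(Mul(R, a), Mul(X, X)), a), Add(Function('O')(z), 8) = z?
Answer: 429892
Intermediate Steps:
Function('O')(z) = Add(-8, z)
Function('P')(a, X) = Add(Pow(X, 2), Mul(118, a)) (Function('P')(a, X) = Add(Add(Mul(117, a), Mul(X, X)), a) = Add(Add(Mul(117, a), Pow(X, 2)), a) = Add(Add(Pow(X, 2), Mul(117, a)), a) = Add(Pow(X, 2), Mul(118, a)))
Y = 16826 (Y = Add(Add(-8, -162), Mul(-1, -16996)) = Add(-170, 16996) = 16826)
Add(Add(Y, 338188), Function('P')(-201, -314)) = Add(Add(16826, 338188), Add(Pow(-314, 2), Mul(118, -201))) = Add(355014, Add(98596, -23718)) = Add(355014, 74878) = 429892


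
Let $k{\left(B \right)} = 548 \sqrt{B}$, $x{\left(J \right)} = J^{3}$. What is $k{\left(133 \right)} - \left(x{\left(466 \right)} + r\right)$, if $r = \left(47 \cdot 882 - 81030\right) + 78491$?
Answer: $-101233611 + 548 \sqrt{133} \approx -1.0123 \cdot 10^{8}$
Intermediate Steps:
$r = 38915$ ($r = \left(41454 - 81030\right) + 78491 = -39576 + 78491 = 38915$)
$k{\left(133 \right)} - \left(x{\left(466 \right)} + r\right) = 548 \sqrt{133} - \left(466^{3} + 38915\right) = 548 \sqrt{133} - \left(101194696 + 38915\right) = 548 \sqrt{133} - 101233611 = -101233611 + 548 \sqrt{133}$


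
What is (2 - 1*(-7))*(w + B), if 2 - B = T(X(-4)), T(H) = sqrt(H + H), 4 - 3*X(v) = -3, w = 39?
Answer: 369 - 3*sqrt(42) ≈ 349.56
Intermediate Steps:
X(v) = 7/3 (X(v) = 4/3 - 1/3*(-3) = 4/3 + 1 = 7/3)
T(H) = sqrt(2)*sqrt(H) (T(H) = sqrt(2*H) = sqrt(2)*sqrt(H))
B = 2 - sqrt(42)/3 (B = 2 - sqrt(2)*sqrt(7/3) = 2 - sqrt(2)*sqrt(21)/3 = 2 - sqrt(42)/3 ≈ -0.16025)
(2 - 1*(-7))*(w + B) = (2 - 1*(-7))*(39 + (2 - sqrt(42)/3)) = (2 + 7)*(41 - sqrt(42)/3) = 9*(41 - sqrt(42)/3) = 369 - 3*sqrt(42)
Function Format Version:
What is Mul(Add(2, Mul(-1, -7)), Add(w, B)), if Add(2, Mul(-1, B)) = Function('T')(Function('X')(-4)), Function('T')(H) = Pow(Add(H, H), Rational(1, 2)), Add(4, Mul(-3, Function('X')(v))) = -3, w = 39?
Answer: Add(369, Mul(-3, Pow(42, Rational(1, 2)))) ≈ 349.56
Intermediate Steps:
Function('X')(v) = Rational(7, 3) (Function('X')(v) = Add(Rational(4, 3), Mul(Rational(-1, 3), -3)) = Add(Rational(4, 3), 1) = Rational(7, 3))
Function('T')(H) = Mul(Pow(2, Rational(1, 2)), Pow(H, Rational(1, 2))) (Function('T')(H) = Pow(Mul(2, H), Rational(1, 2)) = Mul(Pow(2, Rational(1, 2)), Pow(H, Rational(1, 2))))
B = Add(2, Mul(Rational(-1, 3), Pow(42, Rational(1, 2)))) (B = Add(2, Mul(-1, Mul(Pow(2, Rational(1, 2)), Pow(Rational(7, 3), Rational(1, 2))))) = Add(2, Mul(-1, Mul(Pow(2, Rational(1, 2)), Mul(Rational(1, 3), Pow(21, Rational(1, 2)))))) = Add(2, Mul(-1, Mul(Rational(1, 3), Pow(42, Rational(1, 2))))) = Add(2, Mul(Rational(-1, 3), Pow(42, Rational(1, 2)))) ≈ -0.16025)
Mul(Add(2, Mul(-1, -7)), Add(w, B)) = Mul(Add(2, Mul(-1, -7)), Add(39, Add(2, Mul(Rational(-1, 3), Pow(42, Rational(1, 2)))))) = Mul(Add(2, 7), Add(41, Mul(Rational(-1, 3), Pow(42, Rational(1, 2))))) = Mul(9, Add(41, Mul(Rational(-1, 3), Pow(42, Rational(1, 2))))) = Add(369, Mul(-3, Pow(42, Rational(1, 2))))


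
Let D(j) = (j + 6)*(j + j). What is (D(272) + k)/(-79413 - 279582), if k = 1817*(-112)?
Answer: 17424/119665 ≈ 0.14561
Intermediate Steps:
D(j) = 2*j*(6 + j) (D(j) = (6 + j)*(2*j) = 2*j*(6 + j))
k = -203504
(D(272) + k)/(-79413 - 279582) = (2*272*(6 + 272) - 203504)/(-79413 - 279582) = (2*272*278 - 203504)/(-358995) = (151232 - 203504)*(-1/358995) = -52272*(-1/358995) = 17424/119665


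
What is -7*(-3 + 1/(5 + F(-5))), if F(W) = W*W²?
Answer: 2527/120 ≈ 21.058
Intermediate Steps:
F(W) = W³
-7*(-3 + 1/(5 + F(-5))) = -7*(-3 + 1/(5 + (-5)³)) = -7*(-3 + 1/(5 - 125)) = -7*(-3 + 1/(-120)) = -7*(-3 - 1/120) = -7*(-361/120) = 2527/120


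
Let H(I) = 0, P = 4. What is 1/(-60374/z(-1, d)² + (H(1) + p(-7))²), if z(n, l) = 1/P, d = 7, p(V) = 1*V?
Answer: -1/965935 ≈ -1.0353e-6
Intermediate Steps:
p(V) = V
z(n, l) = ¼ (z(n, l) = 1/4 = ¼)
1/(-60374/z(-1, d)² + (H(1) + p(-7))²) = 1/(-60374/((¼)²) + (0 - 7)²) = 1/(-60374/1/16 + (-7)²) = 1/(-60374*16 + 49) = 1/(-965984 + 49) = 1/(-965935) = -1/965935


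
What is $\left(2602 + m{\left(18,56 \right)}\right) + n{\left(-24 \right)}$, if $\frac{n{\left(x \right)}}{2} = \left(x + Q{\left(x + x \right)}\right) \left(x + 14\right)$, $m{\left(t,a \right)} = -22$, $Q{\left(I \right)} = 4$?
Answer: $2980$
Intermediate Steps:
$n{\left(x \right)} = 2 \left(4 + x\right) \left(14 + x\right)$ ($n{\left(x \right)} = 2 \left(x + 4\right) \left(x + 14\right) = 2 \left(4 + x\right) \left(14 + x\right)$)
$\left(2602 + m{\left(18,56 \right)}\right) + n{\left(-24 \right)} = \left(2602 - 22\right) + \left(112 + 2 \left(-24\right)^{2} + 36 \left(-24\right)\right) = 2580 + \left(112 + 2 \cdot 576 - 864\right) = 2580 + \left(112 + 1152 - 864\right) = 2580 + 400 = 2980$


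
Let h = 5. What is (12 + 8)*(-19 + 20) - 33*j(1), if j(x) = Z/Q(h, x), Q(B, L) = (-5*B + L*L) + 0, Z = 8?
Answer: 31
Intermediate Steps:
Q(B, L) = L² - 5*B (Q(B, L) = (-5*B + L²) + 0 = (L² - 5*B) + 0 = L² - 5*B)
j(x) = 8/(-25 + x²) (j(x) = 8/(x² - 5*5) = 8/(x² - 25) = 8/(-25 + x²))
(12 + 8)*(-19 + 20) - 33*j(1) = (12 + 8)*(-19 + 20) - 264/(-25 + 1²) = 20*1 - 264/(-25 + 1) = 20 - 264/(-24) = 20 - 264*(-1)/24 = 20 - 33*(-⅓) = 20 + 11 = 31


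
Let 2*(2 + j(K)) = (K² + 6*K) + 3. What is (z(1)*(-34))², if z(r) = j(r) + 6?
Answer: 93636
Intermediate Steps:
j(K) = -½ + K²/2 + 3*K (j(K) = -2 + ((K² + 6*K) + 3)/2 = -2 + (3 + K² + 6*K)/2 = -2 + (3/2 + K²/2 + 3*K) = -½ + K²/2 + 3*K)
z(r) = 11/2 + r²/2 + 3*r (z(r) = (-½ + r²/2 + 3*r) + 6 = 11/2 + r²/2 + 3*r)
(z(1)*(-34))² = ((11/2 + (½)*1² + 3*1)*(-34))² = ((11/2 + (½)*1 + 3)*(-34))² = ((11/2 + ½ + 3)*(-34))² = (9*(-34))² = (-306)² = 93636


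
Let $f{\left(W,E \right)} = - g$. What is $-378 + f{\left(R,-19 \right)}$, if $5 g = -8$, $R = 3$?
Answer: $- \frac{1882}{5} \approx -376.4$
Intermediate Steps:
$g = - \frac{8}{5}$ ($g = \frac{1}{5} \left(-8\right) = - \frac{8}{5} \approx -1.6$)
$f{\left(W,E \right)} = \frac{8}{5}$ ($f{\left(W,E \right)} = \left(-1\right) \left(- \frac{8}{5}\right) = \frac{8}{5}$)
$-378 + f{\left(R,-19 \right)} = -378 + \frac{8}{5} = - \frac{1882}{5}$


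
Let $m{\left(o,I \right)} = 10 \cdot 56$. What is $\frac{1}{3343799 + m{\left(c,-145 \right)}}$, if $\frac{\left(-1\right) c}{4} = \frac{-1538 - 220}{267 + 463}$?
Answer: $\frac{1}{3344359} \approx 2.9901 \cdot 10^{-7}$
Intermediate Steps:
$c = \frac{3516}{365}$ ($c = - 4 \frac{-1538 - 220}{267 + 463} = - 4 \left(- \frac{1758}{730}\right) = - 4 \left(\left(-1758\right) \frac{1}{730}\right) = \left(-4\right) \left(- \frac{879}{365}\right) = \frac{3516}{365} \approx 9.6329$)
$m{\left(o,I \right)} = 560$
$\frac{1}{3343799 + m{\left(c,-145 \right)}} = \frac{1}{3343799 + 560} = \frac{1}{3344359}$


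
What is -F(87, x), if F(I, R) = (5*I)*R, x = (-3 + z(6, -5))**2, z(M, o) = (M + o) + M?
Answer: -6960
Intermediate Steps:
z(M, o) = o + 2*M
x = 16 (x = (-3 + (-5 + 2*6))**2 = (-3 + (-5 + 12))**2 = (-3 + 7)**2 = 4**2 = 16)
F(I, R) = 5*I*R
-F(87, x) = -5*87*16 = -1*6960 = -6960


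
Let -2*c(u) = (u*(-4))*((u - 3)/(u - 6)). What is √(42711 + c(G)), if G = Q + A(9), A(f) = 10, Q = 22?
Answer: √7230223/13 ≈ 206.84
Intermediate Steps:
G = 32 (G = 22 + 10 = 32)
c(u) = 2*u*(-3 + u)/(-6 + u) (c(u) = -u*(-4)*(u - 3)/(u - 6)/2 = -(-4*u)*(-3 + u)/(-6 + u)/2 = -(-2)*u*(-3 + u)/(-6 + u) = 2*u*(-3 + u)/(-6 + u))
√(42711 + c(G)) = √(42711 + 2*32*(-3 + 32)/(-6 + 32)) = √(42711 + 2*32*29/26) = √(42711 + 2*32*(1/26)*29) = √(42711 + 928/13) = √(556171/13) = √7230223/13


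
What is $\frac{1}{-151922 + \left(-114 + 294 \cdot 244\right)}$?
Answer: $- \frac{1}{80300} \approx -1.2453 \cdot 10^{-5}$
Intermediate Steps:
$\frac{1}{-151922 + \left(-114 + 294 \cdot 244\right)} = \frac{1}{-151922 + \left(-114 + 71736\right)} = \frac{1}{-151922 + 71622} = \frac{1}{-80300} = - \frac{1}{80300}$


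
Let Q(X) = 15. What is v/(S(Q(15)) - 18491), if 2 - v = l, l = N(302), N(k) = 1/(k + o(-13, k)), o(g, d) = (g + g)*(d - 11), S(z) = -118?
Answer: -4843/45058592 ≈ -0.00010748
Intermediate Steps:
o(g, d) = 2*g*(-11 + d) (o(g, d) = (2*g)*(-11 + d) = 2*g*(-11 + d))
N(k) = 1/(286 - 25*k) (N(k) = 1/(k + 2*(-13)*(-11 + k)) = 1/(k + (286 - 26*k)) = 1/(286 - 25*k))
l = -1/7264 (l = 1/(286 - 25*302) = 1/(286 - 7550) = 1/(-7264) = -1/7264 ≈ -0.00013767)
v = 14529/7264 (v = 2 - 1*(-1/7264) = 2 + 1/7264 = 14529/7264 ≈ 2.0001)
v/(S(Q(15)) - 18491) = 14529/(7264*(-118 - 18491)) = (14529/7264)/(-18609) = (14529/7264)*(-1/18609) = -4843/45058592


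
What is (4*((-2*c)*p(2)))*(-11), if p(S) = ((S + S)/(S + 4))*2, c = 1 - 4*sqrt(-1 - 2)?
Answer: 352/3 - 1408*I*sqrt(3)/3 ≈ 117.33 - 812.91*I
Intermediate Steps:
c = 1 - 4*I*sqrt(3) ≈ 1.0 - 6.9282*I
p(S) = 4*S/(4 + S) (p(S) = ((2*S)/(4 + S))*2 = (2*S/(4 + S))*2 = 4*S/(4 + S))
(4*((-2*c)*p(2)))*(-11) = (4*((-2*(1 - 4*I*sqrt(3)))*(4*2/(4 + 2))))*(-11) = (4*((-2 + 8*I*sqrt(3))*(4*2/6)))*(-11) = (4*((-2 + 8*I*sqrt(3))*(4*2*(1/6))))*(-11) = (4*((-2 + 8*I*sqrt(3))*(4/3)))*(-11) = (4*(-8/3 + 32*I*sqrt(3)/3))*(-11) = (-32/3 + 128*I*sqrt(3)/3)*(-11) = 352/3 - 1408*I*sqrt(3)/3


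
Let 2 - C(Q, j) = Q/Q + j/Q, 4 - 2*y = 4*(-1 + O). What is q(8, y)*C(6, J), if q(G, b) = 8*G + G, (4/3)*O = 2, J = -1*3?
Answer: 108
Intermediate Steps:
J = -3
O = 3/2 (O = (3/4)*2 = 3/2 ≈ 1.5000)
y = 1 (y = 2 - 2*(-1 + 3/2) = 2 - 2/2 = 2 - 1/2*2 = 2 - 1 = 1)
q(G, b) = 9*G
C(Q, j) = 1 - j/Q (C(Q, j) = 2 - (Q/Q + j/Q) = 2 - (1 + j/Q) = 2 + (-1 - j/Q) = 1 - j/Q)
q(8, y)*C(6, J) = (9*8)*((6 - 1*(-3))/6) = 72*((6 + 3)/6) = 72*((1/6)*9) = 72*(3/2) = 108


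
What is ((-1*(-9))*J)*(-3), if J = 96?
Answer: -2592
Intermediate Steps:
((-1*(-9))*J)*(-3) = (-1*(-9)*96)*(-3) = (9*96)*(-3) = 864*(-3) = -2592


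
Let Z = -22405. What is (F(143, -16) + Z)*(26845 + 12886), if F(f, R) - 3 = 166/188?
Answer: -83661765355/94 ≈ -8.9002e+8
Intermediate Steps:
F(f, R) = 365/94 (F(f, R) = 3 + 166/188 = 3 + 166*(1/188) = 3 + 83/94 = 365/94)
(F(143, -16) + Z)*(26845 + 12886) = (365/94 - 22405)*(26845 + 12886) = -2105705/94*39731 = -83661765355/94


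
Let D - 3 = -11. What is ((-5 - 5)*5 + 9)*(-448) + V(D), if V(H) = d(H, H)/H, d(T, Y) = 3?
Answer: 146941/8 ≈ 18368.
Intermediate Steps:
D = -8 (D = 3 - 11 = -8)
V(H) = 3/H
((-5 - 5)*5 + 9)*(-448) + V(D) = ((-5 - 5)*5 + 9)*(-448) + 3/(-8) = (-10*5 + 9)*(-448) + 3*(-⅛) = (-50 + 9)*(-448) - 3/8 = -41*(-448) - 3/8 = 18368 - 3/8 = 146941/8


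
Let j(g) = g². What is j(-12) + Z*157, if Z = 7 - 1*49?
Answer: -6450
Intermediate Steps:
Z = -42 (Z = 7 - 49 = -42)
j(-12) + Z*157 = (-12)² - 42*157 = 144 - 6594 = -6450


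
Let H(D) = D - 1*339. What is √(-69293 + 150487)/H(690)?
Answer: √81194/351 ≈ 0.81181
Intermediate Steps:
H(D) = -339 + D (H(D) = D - 339 = -339 + D)
√(-69293 + 150487)/H(690) = √(-69293 + 150487)/(-339 + 690) = √81194/351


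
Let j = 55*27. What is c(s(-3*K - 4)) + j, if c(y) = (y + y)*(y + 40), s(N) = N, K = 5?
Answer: 687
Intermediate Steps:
c(y) = 2*y*(40 + y) (c(y) = (2*y)*(40 + y) = 2*y*(40 + y))
j = 1485
c(s(-3*K - 4)) + j = 2*(-3*5 - 4)*(40 + (-3*5 - 4)) + 1485 = 2*(-15 - 4)*(40 + (-15 - 4)) + 1485 = 2*(-19)*(40 - 19) + 1485 = 2*(-19)*21 + 1485 = -798 + 1485 = 687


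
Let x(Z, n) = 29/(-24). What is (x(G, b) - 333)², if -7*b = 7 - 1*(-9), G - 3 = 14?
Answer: 64336441/576 ≈ 1.1170e+5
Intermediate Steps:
G = 17 (G = 3 + 14 = 17)
b = -16/7 (b = -(7 - 1*(-9))/7 = -(7 + 9)/7 = -⅐*16 = -16/7 ≈ -2.2857)
x(Z, n) = -29/24 (x(Z, n) = 29*(-1/24) = -29/24)
(x(G, b) - 333)² = (-29/24 - 333)² = (-8021/24)² = 64336441/576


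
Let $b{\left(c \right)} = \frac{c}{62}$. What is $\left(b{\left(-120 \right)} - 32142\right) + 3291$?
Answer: $- \frac{894441}{31} \approx -28853.0$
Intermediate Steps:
$b{\left(c \right)} = \frac{c}{62}$ ($b{\left(c \right)} = c \frac{1}{62} = \frac{c}{62}$)
$\left(b{\left(-120 \right)} - 32142\right) + 3291 = \left(\frac{1}{62} \left(-120\right) - 32142\right) + 3291 = \left(- \frac{60}{31} - 32142\right) + 3291 = - \frac{996462}{31} + 3291 = - \frac{894441}{31}$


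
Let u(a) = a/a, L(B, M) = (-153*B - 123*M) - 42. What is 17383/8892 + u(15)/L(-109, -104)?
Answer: 170512811/87221628 ≈ 1.9549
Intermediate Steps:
L(B, M) = -42 - 153*B - 123*M
u(a) = 1
17383/8892 + u(15)/L(-109, -104) = 17383/8892 + 1/(-42 - 153*(-109) - 123*(-104)) = 17383*(1/8892) + 1/(-42 + 16677 + 12792) = 17383/8892 + 1/29427 = 170512811/87221628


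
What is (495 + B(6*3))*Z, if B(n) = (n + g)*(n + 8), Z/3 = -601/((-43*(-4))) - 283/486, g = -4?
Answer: -146357279/13932 ≈ -10505.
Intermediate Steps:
Z = -170381/13932 (Z = 3*(-601/((-43*(-4))) - 283/486) = 3*(-601/172 - 283*1/486) = 3*(-601*1/172 - 283/486) = 3*(-601/172 - 283/486) = 3*(-170381/41796) = -170381/13932 ≈ -12.229)
B(n) = (-4 + n)*(8 + n) (B(n) = (n - 4)*(n + 8) = (-4 + n)*(8 + n))
(495 + B(6*3))*Z = (495 + (-32 + (6*3)² + 4*(6*3)))*(-170381/13932) = (495 + (-32 + 18² + 4*18))*(-170381/13932) = (495 + (-32 + 324 + 72))*(-170381/13932) = (495 + 364)*(-170381/13932) = 859*(-170381/13932) = -146357279/13932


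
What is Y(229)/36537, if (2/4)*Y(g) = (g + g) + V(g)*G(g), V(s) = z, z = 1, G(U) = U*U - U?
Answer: 105340/36537 ≈ 2.8831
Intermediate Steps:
G(U) = U² - U
V(s) = 1
Y(g) = 4*g + 2*g*(-1 + g) (Y(g) = 2*((g + g) + 1*(g*(-1 + g))) = 2*(2*g + g*(-1 + g)) = 4*g + 2*g*(-1 + g))
Y(229)/36537 = (2*229*(1 + 229))/36537 = (2*229*230)*(1/36537) = 105340*(1/36537) = 105340/36537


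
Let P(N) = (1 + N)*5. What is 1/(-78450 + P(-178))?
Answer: -1/79335 ≈ -1.2605e-5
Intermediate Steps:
P(N) = 5 + 5*N
1/(-78450 + P(-178)) = 1/(-78450 + (5 + 5*(-178))) = 1/(-78450 + (5 - 890)) = 1/(-78450 - 885) = 1/(-79335) = -1/79335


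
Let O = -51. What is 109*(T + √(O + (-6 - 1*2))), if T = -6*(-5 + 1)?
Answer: 2616 + 109*I*√59 ≈ 2616.0 + 837.25*I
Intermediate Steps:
T = 24 (T = -6*(-4) = 24)
109*(T + √(O + (-6 - 1*2))) = 109*(24 + √(-51 + (-6 - 1*2))) = 109*(24 + √(-51 + (-6 - 2))) = 109*(24 + √(-51 - 8)) = 109*(24 + √(-59)) = 109*(24 + I*√59) = 2616 + 109*I*√59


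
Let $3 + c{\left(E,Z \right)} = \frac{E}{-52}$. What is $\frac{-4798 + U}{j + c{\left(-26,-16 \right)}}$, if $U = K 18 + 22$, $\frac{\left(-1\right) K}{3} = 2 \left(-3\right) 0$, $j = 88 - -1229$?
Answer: $- \frac{9552}{2629} \approx -3.6333$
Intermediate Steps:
$j = 1317$ ($j = 88 + 1229 = 1317$)
$K = 0$ ($K = - 3 \cdot 2 \left(-3\right) 0 = - 3 \left(\left(-6\right) 0\right) = \left(-3\right) 0 = 0$)
$U = 22$ ($U = 0 \cdot 18 + 22 = 0 + 22 = 22$)
$c{\left(E,Z \right)} = -3 - \frac{E}{52}$ ($c{\left(E,Z \right)} = -3 + \frac{E}{-52} = -3 + E \left(- \frac{1}{52}\right) = -3 - \frac{E}{52}$)
$\frac{-4798 + U}{j + c{\left(-26,-16 \right)}} = \frac{-4798 + 22}{1317 - \frac{5}{2}} = - \frac{4776}{1317 + \left(-3 + \frac{1}{2}\right)} = - \frac{4776}{1317 - \frac{5}{2}} = - \frac{4776}{\frac{2629}{2}} = \left(-4776\right) \frac{2}{2629} = - \frac{9552}{2629}$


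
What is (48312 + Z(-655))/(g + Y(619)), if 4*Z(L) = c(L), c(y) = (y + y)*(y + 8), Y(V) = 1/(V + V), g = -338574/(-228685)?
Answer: 73667024210135/419383297 ≈ 1.7566e+5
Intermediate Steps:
g = 338574/228685 (g = -338574*(-1/228685) = 338574/228685 ≈ 1.4805)
Y(V) = 1/(2*V)
c(y) = 2*y*(8 + y) (c(y) = (2*y)*(8 + y) = 2*y*(8 + y))
Z(L) = L*(8 + L)/2 (Z(L) = (2*L*(8 + L))/4 = L*(8 + L)/2)
(48312 + Z(-655))/(g + Y(619)) = (48312 + (½)*(-655)*(8 - 655))/(338574/228685 + (½)/619) = (48312 + (½)*(-655)*(-647))/(338574/228685 + (½)*(1/619)) = (48312 + 423785/2)/(338574/228685 + 1/1238) = 520409/(2*(419383297/283112030)) = (520409/2)*(283112030/419383297) = 73667024210135/419383297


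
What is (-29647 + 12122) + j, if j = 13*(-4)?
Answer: -17577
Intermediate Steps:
j = -52
(-29647 + 12122) + j = (-29647 + 12122) - 52 = -17525 - 52 = -17577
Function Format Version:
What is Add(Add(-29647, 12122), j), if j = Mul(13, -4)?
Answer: -17577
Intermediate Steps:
j = -52
Add(Add(-29647, 12122), j) = Add(Add(-29647, 12122), -52) = Add(-17525, -52) = -17577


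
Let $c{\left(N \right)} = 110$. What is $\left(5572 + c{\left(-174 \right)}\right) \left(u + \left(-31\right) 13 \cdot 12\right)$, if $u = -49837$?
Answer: $-310651986$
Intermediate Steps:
$\left(5572 + c{\left(-174 \right)}\right) \left(u + \left(-31\right) 13 \cdot 12\right) = \left(5572 + 110\right) \left(-49837 + \left(-31\right) 13 \cdot 12\right) = 5682 \left(-49837 - 4836\right) = 5682 \left(-54673\right) = -310651986$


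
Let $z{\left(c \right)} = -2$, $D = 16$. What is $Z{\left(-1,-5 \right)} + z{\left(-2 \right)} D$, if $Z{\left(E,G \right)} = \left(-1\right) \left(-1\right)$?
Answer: $-31$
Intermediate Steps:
$Z{\left(E,G \right)} = 1$
$Z{\left(-1,-5 \right)} + z{\left(-2 \right)} D = 1 - 32 = -31$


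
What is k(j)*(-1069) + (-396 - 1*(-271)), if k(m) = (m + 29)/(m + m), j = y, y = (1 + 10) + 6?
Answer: -26712/17 ≈ -1571.3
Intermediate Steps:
y = 17 (y = 11 + 6 = 17)
j = 17
k(m) = (29 + m)/(2*m) (k(m) = (29 + m)/((2*m)) = (29 + m)*(1/(2*m)) = (29 + m)/(2*m))
k(j)*(-1069) + (-396 - 1*(-271)) = ((½)*(29 + 17)/17)*(-1069) + (-396 - 1*(-271)) = ((½)*(1/17)*46)*(-1069) + (-396 + 271) = (23/17)*(-1069) - 125 = -24587/17 - 125 = -26712/17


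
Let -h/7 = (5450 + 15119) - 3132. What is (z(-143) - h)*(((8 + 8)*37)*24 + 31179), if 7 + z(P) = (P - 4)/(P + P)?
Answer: 1584324871353/286 ≈ 5.5396e+9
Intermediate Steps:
z(P) = -7 + (-4 + P)/(2*P) (z(P) = -7 + (P - 4)/(P + P) = -7 + (-4 + P)/((2*P)) = -7 + (-4 + P)*(1/(2*P)) = -7 + (-4 + P)/(2*P))
h = -122059 (h = -7*((5450 + 15119) - 3132) = -7*(20569 - 3132) = -7*17437 = -122059)
(z(-143) - h)*(((8 + 8)*37)*24 + 31179) = ((-13/2 - 2/(-143)) - 1*(-122059))*(((8 + 8)*37)*24 + 31179) = ((-13/2 - 2*(-1/143)) + 122059)*((16*37)*24 + 31179) = ((-13/2 + 2/143) + 122059)*(592*24 + 31179) = (-1855/286 + 122059)*(14208 + 31179) = (34907019/286)*45387 = 1584324871353/286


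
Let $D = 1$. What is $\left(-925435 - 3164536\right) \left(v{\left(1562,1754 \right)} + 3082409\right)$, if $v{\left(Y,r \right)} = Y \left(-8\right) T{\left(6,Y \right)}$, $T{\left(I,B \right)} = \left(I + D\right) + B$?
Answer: $67581924159365$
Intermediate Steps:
$T{\left(I,B \right)} = 1 + B + I$ ($T{\left(I,B \right)} = \left(I + 1\right) + B = \left(1 + I\right) + B = 1 + B + I$)
$v{\left(Y,r \right)} = - 8 Y \left(7 + Y\right)$ ($v{\left(Y,r \right)} = Y \left(-8\right) \left(1 + Y + 6\right) = - 8 Y \left(7 + Y\right)$)
$\left(-925435 - 3164536\right) \left(v{\left(1562,1754 \right)} + 3082409\right) = \left(-925435 - 3164536\right) \left(\left(-8\right) 1562 \left(7 + 1562\right) + 3082409\right) = - 4089971 \left(\left(-8\right) 1562 \cdot 1569 + 3082409\right) = - 4089971 \left(-19606224 + 3082409\right) = \left(-4089971\right) \left(-16523815\right) = 67581924159365$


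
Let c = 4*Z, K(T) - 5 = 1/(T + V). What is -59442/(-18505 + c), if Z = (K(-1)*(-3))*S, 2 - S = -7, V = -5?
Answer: 59442/19027 ≈ 3.1241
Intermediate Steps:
K(T) = 5 + 1/(-5 + T) (K(T) = 5 + 1/(T - 5) = 5 + 1/(-5 + T))
S = 9 (S = 2 - 1*(-7) = 2 + 7 = 9)
Z = -261/2 (Z = (((-24 + 5*(-1))/(-5 - 1))*(-3))*9 = (((-24 - 5)/(-6))*(-3))*9 = (-⅙*(-29)*(-3))*9 = ((29/6)*(-3))*9 = -29/2*9 = -261/2 ≈ -130.50)
c = -522 (c = 4*(-261/2) = -522)
-59442/(-18505 + c) = -59442/(-18505 - 522) = -59442/(-19027) = -59442*(-1/19027) = 59442/19027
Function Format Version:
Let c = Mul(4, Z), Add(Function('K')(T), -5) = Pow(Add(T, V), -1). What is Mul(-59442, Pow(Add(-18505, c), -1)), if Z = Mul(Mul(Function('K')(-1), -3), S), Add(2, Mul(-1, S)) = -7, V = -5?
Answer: Rational(59442, 19027) ≈ 3.1241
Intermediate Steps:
Function('K')(T) = Add(5, Pow(Add(-5, T), -1)) (Function('K')(T) = Add(5, Pow(Add(T, -5), -1)) = Add(5, Pow(Add(-5, T), -1)))
S = 9 (S = Add(2, Mul(-1, -7)) = Add(2, 7) = 9)
Z = Rational(-261, 2) (Z = Mul(Mul(Mul(Pow(Add(-5, -1), -1), Add(-24, Mul(5, -1))), -3), 9) = Mul(Mul(Mul(Pow(-6, -1), Add(-24, -5)), -3), 9) = Mul(Mul(Mul(Rational(-1, 6), -29), -3), 9) = Mul(Mul(Rational(29, 6), -3), 9) = Mul(Rational(-29, 2), 9) = Rational(-261, 2) ≈ -130.50)
c = -522 (c = Mul(4, Rational(-261, 2)) = -522)
Mul(-59442, Pow(Add(-18505, c), -1)) = Mul(-59442, Pow(Add(-18505, -522), -1)) = Mul(-59442, Pow(-19027, -1)) = Mul(-59442, Rational(-1, 19027)) = Rational(59442, 19027)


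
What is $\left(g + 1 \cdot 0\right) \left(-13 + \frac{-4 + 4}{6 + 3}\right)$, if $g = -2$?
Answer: $26$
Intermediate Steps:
$\left(g + 1 \cdot 0\right) \left(-13 + \frac{-4 + 4}{6 + 3}\right) = \left(-2 + 1 \cdot 0\right) \left(-13 + \frac{-4 + 4}{6 + 3}\right) = \left(-2 + 0\right) \left(-13 + \frac{0}{9}\right) = - 2 \left(-13 + 0 \cdot \frac{1}{9}\right) = - 2 \left(-13 + 0\right) = \left(-2\right) \left(-13\right) = 26$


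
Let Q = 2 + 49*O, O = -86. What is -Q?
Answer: 4212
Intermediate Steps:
Q = -4212 (Q = 2 + 49*(-86) = 2 - 4214 = -4212)
-Q = -1*(-4212) = 4212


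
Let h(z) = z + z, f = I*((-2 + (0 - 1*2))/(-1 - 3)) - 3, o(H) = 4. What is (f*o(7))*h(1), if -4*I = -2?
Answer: -20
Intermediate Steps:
I = ½ (I = -¼*(-2) = ½ ≈ 0.50000)
f = -5/2 (f = ((-2 + (0 - 1*2))/(-1 - 3))/2 - 3 = ((-2 + (0 - 2))/(-4))/2 - 3 = ((-2 - 2)*(-¼))/2 - 3 = (-4*(-¼))/2 - 3 = (½)*1 - 3 = ½ - 3 = -5/2 ≈ -2.5000)
h(z) = 2*z
(f*o(7))*h(1) = (-5/2*4)*(2*1) = -10*2 = -20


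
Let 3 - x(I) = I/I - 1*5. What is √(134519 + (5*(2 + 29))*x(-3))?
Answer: 2*√33901 ≈ 368.24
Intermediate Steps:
x(I) = 7 (x(I) = 3 - (I/I - 1*5) = 3 - (1 - 5) = 3 - 1*(-4) = 3 + 4 = 7)
√(134519 + (5*(2 + 29))*x(-3)) = √(134519 + (5*(2 + 29))*7) = √(134519 + (5*31)*7) = √(134519 + 155*7) = √(134519 + 1085) = √135604 = 2*√33901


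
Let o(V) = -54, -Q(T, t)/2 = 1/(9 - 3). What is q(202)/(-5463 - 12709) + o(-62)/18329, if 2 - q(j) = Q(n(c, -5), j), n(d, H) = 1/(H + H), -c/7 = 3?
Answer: -438881/142746252 ≈ -0.0030746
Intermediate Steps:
c = -21 (c = -7*3 = -21)
n(d, H) = 1/(2*H)
Q(T, t) = -⅓ (Q(T, t) = -2/(9 - 3) = -2/6 = -2*⅙ = -⅓)
q(j) = 7/3 (q(j) = 2 - 1*(-⅓) = 2 + ⅓ = 7/3)
q(202)/(-5463 - 12709) + o(-62)/18329 = 7/(3*(-5463 - 12709)) - 54/18329 = (7/3)/(-18172) - 54*1/18329 = (7/3)*(-1/18172) - 54/18329 = -1/7788 - 54/18329 = -438881/142746252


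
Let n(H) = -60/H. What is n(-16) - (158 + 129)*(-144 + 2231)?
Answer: -2395861/4 ≈ -5.9897e+5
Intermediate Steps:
n(-16) - (158 + 129)*(-144 + 2231) = -60/(-16) - (158 + 129)*(-144 + 2231) = -60*(-1/16) - 287*2087 = 15/4 - 1*598969 = 15/4 - 598969 = -2395861/4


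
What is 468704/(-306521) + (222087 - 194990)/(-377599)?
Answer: -185287961233/115742023079 ≈ -1.6009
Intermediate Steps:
468704/(-306521) + (222087 - 194990)/(-377599) = 468704*(-1/306521) + 27097*(-1/377599) = -468704/306521 - 27097/377599 = -185287961233/115742023079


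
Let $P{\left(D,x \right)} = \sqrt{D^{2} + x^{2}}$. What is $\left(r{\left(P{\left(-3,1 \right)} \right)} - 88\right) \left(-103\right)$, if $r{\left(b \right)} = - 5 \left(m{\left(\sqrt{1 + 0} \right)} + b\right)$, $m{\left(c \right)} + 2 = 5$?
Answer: $10609 + 515 \sqrt{10} \approx 12238.0$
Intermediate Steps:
$m{\left(c \right)} = 3$ ($m{\left(c \right)} = -2 + 5 = 3$)
$r{\left(b \right)} = -15 - 5 b$ ($r{\left(b \right)} = - 5 \left(3 + b\right) = -15 - 5 b$)
$\left(r{\left(P{\left(-3,1 \right)} \right)} - 88\right) \left(-103\right) = \left(\left(-15 - 5 \sqrt{\left(-3\right)^{2} + 1^{2}}\right) - 88\right) \left(-103\right) = \left(\left(-15 - 5 \sqrt{9 + 1}\right) - 88\right) \left(-103\right) = \left(\left(-15 - 5 \sqrt{10}\right) - 88\right) \left(-103\right) = \left(-103 - 5 \sqrt{10}\right) \left(-103\right) = 10609 + 515 \sqrt{10}$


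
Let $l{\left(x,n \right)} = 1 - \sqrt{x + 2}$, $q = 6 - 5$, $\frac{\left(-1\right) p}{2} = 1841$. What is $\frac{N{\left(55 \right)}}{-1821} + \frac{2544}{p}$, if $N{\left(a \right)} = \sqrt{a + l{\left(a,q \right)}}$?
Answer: $- \frac{1272}{1841} - \frac{\sqrt{56 - \sqrt{57}}}{1821} \approx -0.69475$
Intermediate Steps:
$p = -3682$ ($p = \left(-2\right) 1841 = -3682$)
$q = 1$
$l{\left(x,n \right)} = 1 - \sqrt{2 + x}$
$N{\left(a \right)} = \sqrt{1 + a - \sqrt{2 + a}}$ ($N{\left(a \right)} = \sqrt{a - \left(-1 + \sqrt{2 + a}\right)} = \sqrt{1 + a - \sqrt{2 + a}}$)
$\frac{N{\left(55 \right)}}{-1821} + \frac{2544}{p} = \frac{\sqrt{1 + 55 - \sqrt{2 + 55}}}{-1821} + \frac{2544}{-3682} = \sqrt{1 + 55 - \sqrt{57}} \left(- \frac{1}{1821}\right) + 2544 \left(- \frac{1}{3682}\right) = \sqrt{56 - \sqrt{57}} \left(- \frac{1}{1821}\right) - \frac{1272}{1841} = - \frac{\sqrt{56 - \sqrt{57}}}{1821} - \frac{1272}{1841} = - \frac{1272}{1841} - \frac{\sqrt{56 - \sqrt{57}}}{1821}$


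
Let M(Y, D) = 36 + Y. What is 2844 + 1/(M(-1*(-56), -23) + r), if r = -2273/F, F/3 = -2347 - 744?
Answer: 2432735589/855389 ≈ 2844.0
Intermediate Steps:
F = -9273 (F = 3*(-2347 - 744) = 3*(-3091) = -9273)
r = 2273/9273 (r = -2273/(-9273) = -2273*(-1/9273) = 2273/9273 ≈ 0.24512)
2844 + 1/(M(-1*(-56), -23) + r) = 2844 + 1/((36 - 1*(-56)) + 2273/9273) = 2844 + 1/((36 + 56) + 2273/9273) = 2844 + 1/(92 + 2273/9273) = 2844 + 1/(855389/9273) = 2844 + 9273/855389 = 2432735589/855389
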